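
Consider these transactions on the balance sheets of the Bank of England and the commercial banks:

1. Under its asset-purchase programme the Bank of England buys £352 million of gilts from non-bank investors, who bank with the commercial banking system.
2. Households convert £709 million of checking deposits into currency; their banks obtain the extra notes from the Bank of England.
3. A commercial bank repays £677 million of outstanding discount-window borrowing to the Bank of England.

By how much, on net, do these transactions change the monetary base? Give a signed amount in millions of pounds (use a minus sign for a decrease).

-£325 million

Asset purchase (from non-banks) £352 million: Bank of England balance sheet expands → +£352M.
Currency withdrawal £709 million: just a shift between currency and reserves — both are base money → 0.
Discount-window repayment £677 million: Bank of England balance sheet contracts → −£677M.
Net: 352 + 0 − 677 = -£325 million.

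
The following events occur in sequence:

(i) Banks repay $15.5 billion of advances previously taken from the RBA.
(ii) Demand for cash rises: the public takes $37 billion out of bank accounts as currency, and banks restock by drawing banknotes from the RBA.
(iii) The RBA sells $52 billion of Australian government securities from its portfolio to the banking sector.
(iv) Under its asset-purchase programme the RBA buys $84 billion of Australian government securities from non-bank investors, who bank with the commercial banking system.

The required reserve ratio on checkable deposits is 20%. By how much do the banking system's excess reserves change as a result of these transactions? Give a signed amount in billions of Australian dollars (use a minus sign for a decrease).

-$29.9 billion

Discount-window repayment $15.5 billion: reserves −$15.5B, deposits 0.
Currency withdrawal $37 billion: reserves −$37B, deposits −$37B.
OMO sale (to banks) $52 billion: reserves −$52B, deposits 0.
Asset purchase (from non-banks) $84 billion: reserves +$84B, deposits +$84B.
Totals: Δreserves = −$20.5B, Δdeposits = +$47B.
Δrequired reserves = 20% × +$47B = +$9.4B.
Δexcess reserves = Δreserves − Δrequired = −$20.5B − (+$9.4B) = -$29.9 billion.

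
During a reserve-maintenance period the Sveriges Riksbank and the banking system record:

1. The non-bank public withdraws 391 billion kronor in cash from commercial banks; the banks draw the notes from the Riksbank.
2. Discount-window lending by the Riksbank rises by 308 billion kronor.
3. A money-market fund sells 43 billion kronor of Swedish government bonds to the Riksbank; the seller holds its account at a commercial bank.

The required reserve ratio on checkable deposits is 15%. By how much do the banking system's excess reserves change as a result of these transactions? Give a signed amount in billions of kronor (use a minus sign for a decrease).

Currency withdrawal 391 billion kronor: reserves −391B, deposits −391B.
Discount-window loan 308 billion kronor: reserves +308B, deposits 0.
Asset purchase (from non-banks) 43 billion kronor: reserves +43B, deposits +43B.
Totals: Δreserves = −40B, Δdeposits = −348B.
Δrequired reserves = 15% × −348B = −52.2B.
Δexcess reserves = Δreserves − Δrequired = −40B − (−52.2B) = +12.2 billion.

+12.2 billion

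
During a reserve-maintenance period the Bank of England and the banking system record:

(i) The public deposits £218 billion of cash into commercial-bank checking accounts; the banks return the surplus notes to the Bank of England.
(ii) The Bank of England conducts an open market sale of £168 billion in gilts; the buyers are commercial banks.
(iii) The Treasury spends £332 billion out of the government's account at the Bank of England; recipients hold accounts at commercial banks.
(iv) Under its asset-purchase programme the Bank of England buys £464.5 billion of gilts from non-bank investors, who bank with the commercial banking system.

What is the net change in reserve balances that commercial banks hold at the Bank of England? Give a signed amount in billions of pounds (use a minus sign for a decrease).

+£846.5 billion

Currency deposit £218 billion: returned notes are swapped for reserve credit → +£218B.
OMO sale (to banks) £168 billion: the buying banks pay out of their reserve balances → −£168B.
Government spending £332 billion: government payments flow into bank reserve accounts → +£332B.
Asset purchase (from non-banks) £464.5 billion: the Bank of England pays by crediting reserve accounts → +£464.5B.
Net: 218 − 168 + 332 + 464.5 = +£846.5 billion.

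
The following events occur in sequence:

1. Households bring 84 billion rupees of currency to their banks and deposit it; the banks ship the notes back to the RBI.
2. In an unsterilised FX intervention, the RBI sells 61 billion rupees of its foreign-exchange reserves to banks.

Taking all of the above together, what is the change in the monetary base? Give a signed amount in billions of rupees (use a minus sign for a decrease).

RBI balance sheet:
  Assets:      Foreign assets −61B
  Liabilities: Bank reserves +23B, Currency in circulation −84B
Commercial banking system:
  Assets:      Reserves at CB +23B, Foreign assets +61B
  Liabilities: Checkable deposits +84B
Monetary base = currency + reserves: −84B + (+23B) = -61 billion.

-61 billion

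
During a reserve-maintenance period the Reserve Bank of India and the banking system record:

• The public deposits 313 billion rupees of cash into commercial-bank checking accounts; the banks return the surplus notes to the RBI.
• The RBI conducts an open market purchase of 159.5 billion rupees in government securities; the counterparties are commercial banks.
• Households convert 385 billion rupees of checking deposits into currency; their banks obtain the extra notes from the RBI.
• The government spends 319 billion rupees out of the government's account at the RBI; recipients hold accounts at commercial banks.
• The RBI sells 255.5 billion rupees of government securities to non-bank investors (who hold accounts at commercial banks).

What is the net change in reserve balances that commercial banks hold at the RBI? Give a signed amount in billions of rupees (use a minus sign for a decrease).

RBI balance sheet:
  Assets:      Securities −96B
  Liabilities: Bank reserves +151B, Currency in circulation +72B, Government deposits −319B
Commercial banking system:
  Assets:      Reserves at CB +151B, Securities −159.5B
  Liabilities: Checkable deposits −8.5B
So the change in reserve balances that commercial banks hold at the RBI is +151 billion.

+151 billion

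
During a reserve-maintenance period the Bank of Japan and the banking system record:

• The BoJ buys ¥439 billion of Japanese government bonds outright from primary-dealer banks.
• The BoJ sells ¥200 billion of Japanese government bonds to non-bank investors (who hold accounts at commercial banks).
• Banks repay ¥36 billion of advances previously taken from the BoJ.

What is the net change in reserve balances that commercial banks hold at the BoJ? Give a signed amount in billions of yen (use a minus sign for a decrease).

+¥203 billion

BoJ balance sheet:
  Assets:      Securities +¥239B, Loans to banks −¥36B
  Liabilities: Bank reserves +¥203B
So the change in reserve balances that commercial banks hold at the BoJ is +¥203 billion.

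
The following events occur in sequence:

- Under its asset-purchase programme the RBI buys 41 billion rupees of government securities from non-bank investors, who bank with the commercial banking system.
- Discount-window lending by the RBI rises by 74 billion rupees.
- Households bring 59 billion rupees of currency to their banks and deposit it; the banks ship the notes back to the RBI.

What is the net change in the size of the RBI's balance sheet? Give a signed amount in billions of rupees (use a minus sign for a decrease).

+115 billion

RBI balance sheet:
  Assets:      Securities +41B, Loans to banks +74B
  Liabilities: Bank reserves +174B, Currency in circulation −59B
Change in total RBI assets = +115 billion.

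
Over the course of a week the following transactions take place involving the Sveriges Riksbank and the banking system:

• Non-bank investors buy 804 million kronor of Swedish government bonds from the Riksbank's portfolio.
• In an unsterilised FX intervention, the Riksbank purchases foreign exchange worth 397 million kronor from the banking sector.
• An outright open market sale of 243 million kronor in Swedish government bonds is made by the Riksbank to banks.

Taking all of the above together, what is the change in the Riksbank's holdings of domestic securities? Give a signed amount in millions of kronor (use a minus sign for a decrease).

Asset sale (to non-banks) 804 million kronor: securities removed from the Riksbank's portfolio → −804M.
FX purchase 397 million kronor: the Riksbank's securities portfolio is untouched → 0.
OMO sale (to banks) 243 million kronor: securities removed from the Riksbank's portfolio → −243M.
Net: −804 + 0 − 243 = -1047 million.

-1047 million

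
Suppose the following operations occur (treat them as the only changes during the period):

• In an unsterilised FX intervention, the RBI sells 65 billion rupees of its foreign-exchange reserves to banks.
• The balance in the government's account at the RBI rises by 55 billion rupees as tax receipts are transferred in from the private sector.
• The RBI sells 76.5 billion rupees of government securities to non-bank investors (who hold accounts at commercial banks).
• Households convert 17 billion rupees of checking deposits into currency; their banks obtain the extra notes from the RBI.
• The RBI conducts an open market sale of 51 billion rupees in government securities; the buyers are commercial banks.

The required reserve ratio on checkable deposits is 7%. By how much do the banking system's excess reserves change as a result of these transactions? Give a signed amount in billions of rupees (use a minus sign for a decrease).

FX sale 65 billion rupees: reserves −65B, deposits 0.
Government account inflow 55 billion rupees: reserves −55B, deposits −55B.
Asset sale (to non-banks) 76.5 billion rupees: reserves −76.5B, deposits −76.5B.
Currency withdrawal 17 billion rupees: reserves −17B, deposits −17B.
OMO sale (to banks) 51 billion rupees: reserves −51B, deposits 0.
Totals: Δreserves = −264.5B, Δdeposits = −148.5B.
Δrequired reserves = 7% × −148.5B = −10.395B.
Δexcess reserves = Δreserves − Δrequired = −264.5B − (−10.395B) = -254.105 billion.

-254.105 billion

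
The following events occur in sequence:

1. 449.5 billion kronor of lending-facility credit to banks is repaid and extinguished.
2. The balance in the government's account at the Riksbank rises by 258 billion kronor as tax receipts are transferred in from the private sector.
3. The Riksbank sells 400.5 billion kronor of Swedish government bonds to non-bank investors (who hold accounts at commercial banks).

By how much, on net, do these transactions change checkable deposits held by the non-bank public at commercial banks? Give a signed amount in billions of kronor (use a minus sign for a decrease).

Discount-window repayment 449.5 billion kronor: the counterparty is a bank, so public deposits are unchanged → 0.
Government account inflow 258 billion kronor: non-bank counterparties' bank balances fall → −258B.
Asset sale (to non-banks) 400.5 billion kronor: non-bank counterparties' bank balances fall → −400.5B.
Net: 0 − 258 − 400.5 = -658.5 billion.

-658.5 billion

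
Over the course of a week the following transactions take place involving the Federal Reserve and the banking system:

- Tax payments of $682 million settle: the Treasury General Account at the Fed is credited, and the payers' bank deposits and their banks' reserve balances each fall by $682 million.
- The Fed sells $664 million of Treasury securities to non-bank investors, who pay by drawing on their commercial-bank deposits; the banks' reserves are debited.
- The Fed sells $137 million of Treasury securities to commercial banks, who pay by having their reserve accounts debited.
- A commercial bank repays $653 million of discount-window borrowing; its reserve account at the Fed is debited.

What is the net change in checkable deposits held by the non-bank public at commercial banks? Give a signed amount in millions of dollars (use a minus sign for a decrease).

Fed balance sheet:
  Assets:      Securities −$801M, Loans to banks −$653M
  Liabilities: Bank reserves −$2136M, Government deposits +$682M
Commercial banking system:
  Assets:      Reserves at CB −$2136M, Securities +$137M
  Liabilities: Checkable deposits −$1346M, Borrowings from CB −$653M
So the change in checkable deposits held by the non-bank public at commercial banks is -$1346 million.

-$1346 million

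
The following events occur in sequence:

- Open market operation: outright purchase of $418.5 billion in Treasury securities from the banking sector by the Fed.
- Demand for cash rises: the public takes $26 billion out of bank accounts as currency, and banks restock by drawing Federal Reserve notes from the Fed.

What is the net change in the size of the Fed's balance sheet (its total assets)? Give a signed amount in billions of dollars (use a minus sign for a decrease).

OMO purchase (from banks) $418.5 billion: a Fed asset is acquired → +$418.5B.
Currency withdrawal $26 billion: only the composition of liabilities changes → 0.
Net: 418.5 + 0 = +$418.5 billion.

+$418.5 billion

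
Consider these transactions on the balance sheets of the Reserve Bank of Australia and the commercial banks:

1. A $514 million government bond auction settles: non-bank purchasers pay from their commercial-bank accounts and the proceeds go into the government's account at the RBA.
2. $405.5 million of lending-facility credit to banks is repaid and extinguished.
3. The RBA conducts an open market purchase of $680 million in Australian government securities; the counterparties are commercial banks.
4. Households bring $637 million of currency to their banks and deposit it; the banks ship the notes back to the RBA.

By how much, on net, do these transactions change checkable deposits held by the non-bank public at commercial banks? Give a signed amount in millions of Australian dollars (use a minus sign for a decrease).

RBA balance sheet:
  Assets:      Securities +$680M, Loans to banks −$405.5M
  Liabilities: Bank reserves +$397.5M, Currency in circulation −$637M, Government deposits +$514M
Commercial banking system:
  Assets:      Reserves at CB +$397.5M, Securities −$680M
  Liabilities: Checkable deposits +$123M, Borrowings from CB −$405.5M
So the change in checkable deposits held by the non-bank public at commercial banks is +$123 million.

+$123 million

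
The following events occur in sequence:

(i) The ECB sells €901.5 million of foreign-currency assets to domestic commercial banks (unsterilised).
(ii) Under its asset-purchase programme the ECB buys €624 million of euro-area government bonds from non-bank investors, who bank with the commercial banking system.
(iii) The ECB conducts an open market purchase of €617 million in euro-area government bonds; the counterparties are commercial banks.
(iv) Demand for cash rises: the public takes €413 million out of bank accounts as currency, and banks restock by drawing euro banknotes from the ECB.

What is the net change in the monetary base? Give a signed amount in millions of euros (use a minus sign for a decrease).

+€339.5 million

FX sale €901.5 million: ECB balance sheet contracts → −€901.5M.
Asset purchase (from non-banks) €624 million: ECB balance sheet expands → +€624M.
OMO purchase (from banks) €617 million: ECB balance sheet expands → +€617M.
Currency withdrawal €413 million: just a shift between currency and reserves — both are base money → 0.
Net: −901.5 + 624 + 617 + 0 = +€339.5 million.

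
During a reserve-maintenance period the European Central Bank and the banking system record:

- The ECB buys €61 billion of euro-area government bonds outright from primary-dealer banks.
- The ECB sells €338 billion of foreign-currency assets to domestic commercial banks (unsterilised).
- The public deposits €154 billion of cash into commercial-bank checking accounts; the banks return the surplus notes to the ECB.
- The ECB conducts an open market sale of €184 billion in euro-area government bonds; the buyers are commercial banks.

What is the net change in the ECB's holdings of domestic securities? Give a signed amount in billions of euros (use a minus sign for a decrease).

ECB balance sheet:
  Assets:      Securities −€123B, Foreign assets −€338B
  Liabilities: Bank reserves −€307B, Currency in circulation −€154B
So the change in the ECB's holdings of domestic securities is -€123 billion.

-€123 billion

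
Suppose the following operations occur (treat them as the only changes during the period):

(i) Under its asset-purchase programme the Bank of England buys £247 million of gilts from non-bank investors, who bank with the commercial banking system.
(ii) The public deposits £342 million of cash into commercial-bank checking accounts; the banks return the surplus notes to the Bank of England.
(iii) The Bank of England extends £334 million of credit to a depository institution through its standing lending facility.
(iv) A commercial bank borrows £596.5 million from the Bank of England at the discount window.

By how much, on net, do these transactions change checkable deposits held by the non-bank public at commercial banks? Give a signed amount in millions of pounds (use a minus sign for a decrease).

+£589 million

Bank of England balance sheet:
  Assets:      Securities +£247M, Loans to banks +£930.5M
  Liabilities: Bank reserves +£1519.5M, Currency in circulation −£342M
Commercial banking system:
  Assets:      Reserves at CB +£1519.5M
  Liabilities: Checkable deposits +£589M, Borrowings from CB +£930.5M
So the change in checkable deposits held by the non-bank public at commercial banks is +£589 million.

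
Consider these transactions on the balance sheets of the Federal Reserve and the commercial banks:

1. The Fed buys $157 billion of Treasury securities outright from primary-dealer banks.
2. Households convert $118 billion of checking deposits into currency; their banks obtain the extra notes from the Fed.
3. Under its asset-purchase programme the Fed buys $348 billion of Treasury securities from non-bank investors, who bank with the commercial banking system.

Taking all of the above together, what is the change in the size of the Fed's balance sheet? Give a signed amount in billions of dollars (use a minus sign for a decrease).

+$505 billion

Fed balance sheet:
  Assets:      Securities +$505B
  Liabilities: Bank reserves +$387B, Currency in circulation +$118B
Change in total Fed assets = +$505 billion.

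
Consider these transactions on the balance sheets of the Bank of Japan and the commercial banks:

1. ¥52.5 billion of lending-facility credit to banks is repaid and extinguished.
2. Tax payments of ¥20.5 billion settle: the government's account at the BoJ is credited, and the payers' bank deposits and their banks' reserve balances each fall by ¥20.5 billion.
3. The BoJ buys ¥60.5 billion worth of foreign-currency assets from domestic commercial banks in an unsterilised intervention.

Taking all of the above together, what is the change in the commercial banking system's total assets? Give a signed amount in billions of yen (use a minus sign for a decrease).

BoJ balance sheet:
  Assets:      Loans to banks −¥52.5B, Foreign assets +¥60.5B
  Liabilities: Bank reserves −¥12.5B, Government deposits +¥20.5B
Commercial banking system:
  Assets:      Reserves at CB −¥12.5B, Foreign assets −¥60.5B
  Liabilities: Checkable deposits −¥20.5B, Borrowings from CB −¥52.5B
Change in total bank assets = -¥73 billion.

-¥73 billion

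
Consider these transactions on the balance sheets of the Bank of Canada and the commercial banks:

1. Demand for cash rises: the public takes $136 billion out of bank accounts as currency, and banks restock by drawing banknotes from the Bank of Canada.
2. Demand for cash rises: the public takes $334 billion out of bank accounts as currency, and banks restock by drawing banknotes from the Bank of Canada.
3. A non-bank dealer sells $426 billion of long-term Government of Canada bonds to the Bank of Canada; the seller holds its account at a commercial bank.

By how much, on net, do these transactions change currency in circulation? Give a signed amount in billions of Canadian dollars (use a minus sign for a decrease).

Bank of Canada balance sheet:
  Assets:      Securities +$426B
  Liabilities: Bank reserves −$44B, Currency in circulation +$470B
So the change in currency in circulation is +$470 billion.

+$470 billion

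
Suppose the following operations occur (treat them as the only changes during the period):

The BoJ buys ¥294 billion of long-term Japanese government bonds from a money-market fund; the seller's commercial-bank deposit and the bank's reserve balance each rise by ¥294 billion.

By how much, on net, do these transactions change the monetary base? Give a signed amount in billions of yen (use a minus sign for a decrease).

Asset purchase (from non-banks) ¥294 billion: BoJ balance sheet expands → +¥294B.

+¥294 billion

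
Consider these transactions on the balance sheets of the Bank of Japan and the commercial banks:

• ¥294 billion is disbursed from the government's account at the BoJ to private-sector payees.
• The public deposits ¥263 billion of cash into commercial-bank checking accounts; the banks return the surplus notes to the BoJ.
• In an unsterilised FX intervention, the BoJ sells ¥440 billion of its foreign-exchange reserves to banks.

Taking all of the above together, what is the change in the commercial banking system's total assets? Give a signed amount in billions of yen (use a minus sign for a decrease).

Government spending ¥294 billion: bank balance sheets expand → +¥294B.
Currency deposit ¥263 billion: bank balance sheets expand → +¥263B.
FX sale ¥440 billion: just an asset swap on bank balance sheets → 0.
Net: 294 + 263 + 0 = +¥557 billion.

+¥557 billion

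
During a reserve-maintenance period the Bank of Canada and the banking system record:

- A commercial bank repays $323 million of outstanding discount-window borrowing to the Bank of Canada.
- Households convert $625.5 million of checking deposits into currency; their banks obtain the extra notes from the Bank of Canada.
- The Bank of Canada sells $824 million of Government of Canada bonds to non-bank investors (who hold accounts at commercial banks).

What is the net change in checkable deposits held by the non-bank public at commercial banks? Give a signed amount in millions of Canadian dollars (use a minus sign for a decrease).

Discount-window repayment $323 million: the counterparty is a bank, so public deposits are unchanged → 0.
Currency withdrawal $625.5 million: non-bank counterparties' bank balances fall → −$625.5M.
Asset sale (to non-banks) $824 million: non-bank counterparties' bank balances fall → −$824M.
Net: 0 − 625.5 − 824 = -$1449.5 million.

-$1449.5 million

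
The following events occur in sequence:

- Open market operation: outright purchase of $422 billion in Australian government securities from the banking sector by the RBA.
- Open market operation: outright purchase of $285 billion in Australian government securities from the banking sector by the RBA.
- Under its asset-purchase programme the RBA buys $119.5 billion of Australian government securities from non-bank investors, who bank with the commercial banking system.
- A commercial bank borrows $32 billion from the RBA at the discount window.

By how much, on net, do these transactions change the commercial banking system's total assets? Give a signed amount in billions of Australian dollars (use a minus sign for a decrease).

RBA balance sheet:
  Assets:      Securities +$826.5B, Loans to banks +$32B
  Liabilities: Bank reserves +$858.5B
Commercial banking system:
  Assets:      Reserves at CB +$858.5B, Securities −$707B
  Liabilities: Checkable deposits +$119.5B, Borrowings from CB +$32B
Change in total bank assets = +$151.5 billion.

+$151.5 billion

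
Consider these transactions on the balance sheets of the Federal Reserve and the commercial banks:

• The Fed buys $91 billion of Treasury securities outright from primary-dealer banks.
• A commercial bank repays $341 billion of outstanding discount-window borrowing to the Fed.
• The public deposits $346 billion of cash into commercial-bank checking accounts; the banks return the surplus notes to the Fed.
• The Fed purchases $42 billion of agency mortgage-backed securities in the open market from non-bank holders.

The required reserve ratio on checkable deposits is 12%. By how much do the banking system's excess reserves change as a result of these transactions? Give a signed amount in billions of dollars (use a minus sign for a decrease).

OMO purchase (from banks) $91 billion: reserves +$91B, deposits 0.
Discount-window repayment $341 billion: reserves −$341B, deposits 0.
Currency deposit $346 billion: reserves +$346B, deposits +$346B.
Asset purchase (from non-banks) $42 billion: reserves +$42B, deposits +$42B.
Totals: Δreserves = +$138B, Δdeposits = +$388B.
Δrequired reserves = 12% × +$388B = +$46.56B.
Δexcess reserves = Δreserves − Δrequired = +$138B − (+$46.56B) = +$91.44 billion.

+$91.44 billion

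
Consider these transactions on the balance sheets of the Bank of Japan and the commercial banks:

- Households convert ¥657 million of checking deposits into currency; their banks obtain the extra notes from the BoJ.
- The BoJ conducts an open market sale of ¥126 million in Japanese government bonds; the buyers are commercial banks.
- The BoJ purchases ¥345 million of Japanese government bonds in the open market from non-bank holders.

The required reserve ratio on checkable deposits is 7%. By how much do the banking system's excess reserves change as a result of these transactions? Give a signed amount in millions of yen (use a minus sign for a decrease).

Currency withdrawal ¥657 million: reserves −¥657M, deposits −¥657M.
OMO sale (to banks) ¥126 million: reserves −¥126M, deposits 0.
Asset purchase (from non-banks) ¥345 million: reserves +¥345M, deposits +¥345M.
Totals: Δreserves = −¥438M, Δdeposits = −¥312M.
Δrequired reserves = 7% × −¥312M = −¥21.84M.
Δexcess reserves = Δreserves − Δrequired = −¥438M − (−¥21.84M) = -¥416.16 million.

-¥416.16 million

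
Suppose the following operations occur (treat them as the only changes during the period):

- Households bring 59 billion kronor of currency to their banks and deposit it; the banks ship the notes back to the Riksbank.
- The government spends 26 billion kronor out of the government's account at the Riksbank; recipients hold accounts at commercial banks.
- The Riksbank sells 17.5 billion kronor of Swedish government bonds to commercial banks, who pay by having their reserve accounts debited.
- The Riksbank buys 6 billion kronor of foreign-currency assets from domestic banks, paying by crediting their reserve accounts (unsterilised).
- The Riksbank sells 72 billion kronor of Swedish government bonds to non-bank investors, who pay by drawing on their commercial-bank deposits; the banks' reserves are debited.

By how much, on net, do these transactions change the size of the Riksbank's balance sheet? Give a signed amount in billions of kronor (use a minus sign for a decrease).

-83.5 billion

Currency deposit 59 billion kronor: only the composition of liabilities changes → 0.
Government spending 26 billion kronor: only the composition of liabilities changes → 0.
OMO sale (to banks) 17.5 billion kronor: a Riksbank asset is shed → −17.5B.
FX purchase 6 billion kronor: a Riksbank asset is acquired → +6B.
Asset sale (to non-banks) 72 billion kronor: a Riksbank asset is shed → −72B.
Net: 0 + 0 − 17.5 + 6 − 72 = -83.5 billion.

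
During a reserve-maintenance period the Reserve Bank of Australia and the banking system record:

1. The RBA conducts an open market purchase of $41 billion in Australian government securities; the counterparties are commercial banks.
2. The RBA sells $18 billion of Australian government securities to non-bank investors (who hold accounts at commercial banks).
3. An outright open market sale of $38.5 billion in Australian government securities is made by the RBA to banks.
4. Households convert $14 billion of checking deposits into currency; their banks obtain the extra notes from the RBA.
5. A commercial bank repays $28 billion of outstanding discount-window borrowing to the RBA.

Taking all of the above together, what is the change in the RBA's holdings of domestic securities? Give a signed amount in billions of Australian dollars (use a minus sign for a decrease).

RBA balance sheet:
  Assets:      Securities −$15.5B, Loans to banks −$28B
  Liabilities: Bank reserves −$57.5B, Currency in circulation +$14B
Commercial banking system:
  Assets:      Reserves at CB −$57.5B, Securities −$2.5B
  Liabilities: Checkable deposits −$32B, Borrowings from CB −$28B
So the change in the RBA's holdings of domestic securities is -$15.5 billion.

-$15.5 billion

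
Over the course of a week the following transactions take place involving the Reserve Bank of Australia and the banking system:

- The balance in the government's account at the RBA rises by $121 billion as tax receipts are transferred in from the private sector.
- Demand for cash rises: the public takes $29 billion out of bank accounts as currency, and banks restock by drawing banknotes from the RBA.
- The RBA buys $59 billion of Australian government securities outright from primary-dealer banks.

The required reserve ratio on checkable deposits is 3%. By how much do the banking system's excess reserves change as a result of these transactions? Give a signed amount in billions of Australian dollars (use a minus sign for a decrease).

-$86.5 billion

Government account inflow $121 billion: reserves −$121B, deposits −$121B.
Currency withdrawal $29 billion: reserves −$29B, deposits −$29B.
OMO purchase (from banks) $59 billion: reserves +$59B, deposits 0.
Totals: Δreserves = −$91B, Δdeposits = −$150B.
Δrequired reserves = 3% × −$150B = −$4.5B.
Δexcess reserves = Δreserves − Δrequired = −$91B − (−$4.5B) = -$86.5 billion.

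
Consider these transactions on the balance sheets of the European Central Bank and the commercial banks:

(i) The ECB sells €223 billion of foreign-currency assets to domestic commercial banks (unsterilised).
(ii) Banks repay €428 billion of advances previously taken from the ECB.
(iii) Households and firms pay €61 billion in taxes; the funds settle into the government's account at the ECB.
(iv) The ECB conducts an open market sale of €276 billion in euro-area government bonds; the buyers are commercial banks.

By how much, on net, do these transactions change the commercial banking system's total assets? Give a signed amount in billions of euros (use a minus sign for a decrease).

ECB balance sheet:
  Assets:      Securities −€276B, Loans to banks −€428B, Foreign assets −€223B
  Liabilities: Bank reserves −€988B, Government deposits +€61B
Commercial banking system:
  Assets:      Reserves at CB −€988B, Securities +€276B, Foreign assets +€223B
  Liabilities: Checkable deposits −€61B, Borrowings from CB −€428B
Change in total bank assets = -€489 billion.

-€489 billion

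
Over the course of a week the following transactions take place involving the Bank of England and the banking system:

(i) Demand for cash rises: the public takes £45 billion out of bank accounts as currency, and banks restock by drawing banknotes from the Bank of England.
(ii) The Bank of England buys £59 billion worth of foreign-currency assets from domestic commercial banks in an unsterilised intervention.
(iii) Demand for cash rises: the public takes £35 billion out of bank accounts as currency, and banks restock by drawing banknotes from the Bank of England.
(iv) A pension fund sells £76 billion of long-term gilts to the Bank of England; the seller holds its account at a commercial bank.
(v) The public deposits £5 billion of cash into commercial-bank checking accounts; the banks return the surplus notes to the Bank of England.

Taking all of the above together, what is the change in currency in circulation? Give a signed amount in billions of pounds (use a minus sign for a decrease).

+£75 billion

Currency withdrawal £45 billion: notes leave the central bank → +£45B.
FX purchase £59 billion: no currency enters or leaves circulation → 0.
Currency withdrawal £35 billion: notes leave the central bank → +£35B.
Asset purchase (from non-banks) £76 billion: no currency enters or leaves circulation → 0.
Currency deposit £5 billion: notes return to the central bank → −£5B.
Net: 45 + 0 + 35 + 0 − 5 = +£75 billion.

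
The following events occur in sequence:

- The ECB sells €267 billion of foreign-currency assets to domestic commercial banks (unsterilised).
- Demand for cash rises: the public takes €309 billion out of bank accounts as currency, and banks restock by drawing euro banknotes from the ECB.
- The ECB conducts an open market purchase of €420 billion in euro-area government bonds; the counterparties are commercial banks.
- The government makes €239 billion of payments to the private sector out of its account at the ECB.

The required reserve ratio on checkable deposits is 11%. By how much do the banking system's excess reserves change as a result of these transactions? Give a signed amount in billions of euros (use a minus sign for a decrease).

FX sale €267 billion: reserves −€267B, deposits 0.
Currency withdrawal €309 billion: reserves −€309B, deposits −€309B.
OMO purchase (from banks) €420 billion: reserves +€420B, deposits 0.
Government spending €239 billion: reserves +€239B, deposits +€239B.
Totals: Δreserves = +€83B, Δdeposits = −€70B.
Δrequired reserves = 11% × −€70B = −€7.7B.
Δexcess reserves = Δreserves − Δrequired = +€83B − (−€7.7B) = +€90.7 billion.

+€90.7 billion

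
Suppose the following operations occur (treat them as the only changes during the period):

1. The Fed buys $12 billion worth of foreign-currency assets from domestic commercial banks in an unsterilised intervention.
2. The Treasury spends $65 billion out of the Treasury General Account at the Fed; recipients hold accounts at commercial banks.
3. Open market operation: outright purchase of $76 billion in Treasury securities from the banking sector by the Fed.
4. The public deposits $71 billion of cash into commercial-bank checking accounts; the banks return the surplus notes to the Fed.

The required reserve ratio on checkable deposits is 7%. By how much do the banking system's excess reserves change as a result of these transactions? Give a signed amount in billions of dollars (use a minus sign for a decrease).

+$214.48 billion

FX purchase $12 billion: reserves +$12B, deposits 0.
Government spending $65 billion: reserves +$65B, deposits +$65B.
OMO purchase (from banks) $76 billion: reserves +$76B, deposits 0.
Currency deposit $71 billion: reserves +$71B, deposits +$71B.
Totals: Δreserves = +$224B, Δdeposits = +$136B.
Δrequired reserves = 7% × +$136B = +$9.52B.
Δexcess reserves = Δreserves − Δrequired = +$224B − (+$9.52B) = +$214.48 billion.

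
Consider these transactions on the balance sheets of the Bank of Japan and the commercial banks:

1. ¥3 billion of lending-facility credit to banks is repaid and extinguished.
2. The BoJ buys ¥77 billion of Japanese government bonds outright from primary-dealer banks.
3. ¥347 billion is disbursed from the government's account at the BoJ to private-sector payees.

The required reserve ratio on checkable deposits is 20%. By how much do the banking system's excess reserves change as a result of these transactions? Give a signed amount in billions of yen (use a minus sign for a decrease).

Discount-window repayment ¥3 billion: reserves −¥3B, deposits 0.
OMO purchase (from banks) ¥77 billion: reserves +¥77B, deposits 0.
Government spending ¥347 billion: reserves +¥347B, deposits +¥347B.
Totals: Δreserves = +¥421B, Δdeposits = +¥347B.
Δrequired reserves = 20% × +¥347B = +¥69.4B.
Δexcess reserves = Δreserves − Δrequired = +¥421B − (+¥69.4B) = +¥351.6 billion.

+¥351.6 billion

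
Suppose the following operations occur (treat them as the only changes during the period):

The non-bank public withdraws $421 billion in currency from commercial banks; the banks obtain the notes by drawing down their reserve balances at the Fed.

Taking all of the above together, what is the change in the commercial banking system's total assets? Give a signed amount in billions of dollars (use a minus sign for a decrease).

-$421 billion

Fed balance sheet:
  Assets:      no change
  Liabilities: Bank reserves −$421B, Currency in circulation +$421B
Commercial banking system:
  Assets:      Reserves at CB −$421B
  Liabilities: Checkable deposits −$421B
Change in total bank assets = -$421 billion.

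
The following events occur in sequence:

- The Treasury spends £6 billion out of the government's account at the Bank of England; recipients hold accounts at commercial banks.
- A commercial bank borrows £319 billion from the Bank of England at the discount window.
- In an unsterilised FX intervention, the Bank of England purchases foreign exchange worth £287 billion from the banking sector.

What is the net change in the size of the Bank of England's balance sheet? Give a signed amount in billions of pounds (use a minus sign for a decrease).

+£606 billion

Government spending £6 billion: only the composition of liabilities changes → 0.
Discount-window loan £319 billion: a Bank of England asset is acquired → +£319B.
FX purchase £287 billion: a Bank of England asset is acquired → +£287B.
Net: 0 + 319 + 287 = +£606 billion.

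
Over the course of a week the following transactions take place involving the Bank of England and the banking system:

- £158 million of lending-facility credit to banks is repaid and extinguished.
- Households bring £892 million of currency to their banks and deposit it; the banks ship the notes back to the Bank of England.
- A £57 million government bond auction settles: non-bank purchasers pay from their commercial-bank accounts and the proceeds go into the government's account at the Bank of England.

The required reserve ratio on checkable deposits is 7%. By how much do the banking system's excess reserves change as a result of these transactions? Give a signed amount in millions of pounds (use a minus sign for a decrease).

Discount-window repayment £158 million: reserves −£158M, deposits 0.
Currency deposit £892 million: reserves +£892M, deposits +£892M.
Government account inflow £57 million: reserves −£57M, deposits −£57M.
Totals: Δreserves = +£677M, Δdeposits = +£835M.
Δrequired reserves = 7% × +£835M = +£58.45M.
Δexcess reserves = Δreserves − Δrequired = +£677M − (+£58.45M) = +£618.55 million.

+£618.55 million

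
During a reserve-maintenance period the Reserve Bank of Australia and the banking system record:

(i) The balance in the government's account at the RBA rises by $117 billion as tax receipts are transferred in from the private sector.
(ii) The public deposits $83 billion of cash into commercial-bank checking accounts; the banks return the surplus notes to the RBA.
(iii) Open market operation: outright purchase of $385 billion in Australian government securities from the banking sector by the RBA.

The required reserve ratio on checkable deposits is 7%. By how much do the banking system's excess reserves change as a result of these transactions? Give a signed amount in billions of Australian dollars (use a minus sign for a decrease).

+$353.38 billion

Government account inflow $117 billion: reserves −$117B, deposits −$117B.
Currency deposit $83 billion: reserves +$83B, deposits +$83B.
OMO purchase (from banks) $385 billion: reserves +$385B, deposits 0.
Totals: Δreserves = +$351B, Δdeposits = −$34B.
Δrequired reserves = 7% × −$34B = −$2.38B.
Δexcess reserves = Δreserves − Δrequired = +$351B − (−$2.38B) = +$353.38 billion.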